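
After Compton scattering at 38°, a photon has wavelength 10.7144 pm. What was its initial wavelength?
10.2000 pm

From λ' = λ + Δλ, we have λ = λ' - Δλ

First calculate the Compton shift:
Δλ = λ_C(1 - cos θ)
Δλ = 2.4263 × (1 - cos(38°))
Δλ = 2.4263 × 0.2120
Δλ = 0.5144 pm

Initial wavelength:
λ = λ' - Δλ
λ = 10.7144 - 0.5144
λ = 10.2000 pm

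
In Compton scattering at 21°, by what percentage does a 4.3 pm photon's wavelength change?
3.7478%

Calculate the Compton shift:
Δλ = λ_C(1 - cos(21°))
Δλ = 2.4263 × (1 - cos(21°))
Δλ = 2.4263 × 0.0664
Δλ = 0.1612 pm

Percentage change:
(Δλ/λ₀) × 100 = (0.1612/4.3) × 100
= 3.7478%

(Intermediate values are shown rounded; full precision is carried through to the final answer.)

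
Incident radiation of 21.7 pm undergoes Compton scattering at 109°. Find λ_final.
24.9162 pm

Using the Compton scattering formula:
λ' = λ + Δλ = λ + λ_C(1 - cos θ)

Given:
- Initial wavelength λ = 21.7 pm
- Scattering angle θ = 109°
- Compton wavelength λ_C ≈ 2.4263 pm

Calculate the shift:
Δλ = 2.4263 × (1 - cos(109°))
Δλ = 2.4263 × 1.3256
Δλ = 3.2162 pm

Final wavelength:
λ' = 21.7 + 3.2162 = 24.9162 pm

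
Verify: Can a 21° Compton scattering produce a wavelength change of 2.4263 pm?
No, inconsistent

Calculate the expected shift for θ = 21°:

Δλ_expected = λ_C(1 - cos(21°))
Δλ_expected = 2.4263 × (1 - cos(21°))
Δλ_expected = 2.4263 × 0.0664
Δλ_expected = 0.1612 pm

Given shift: 2.4263 pm
Expected shift: 0.1612 pm
Difference: 2.2652 pm

The values do not match. The given shift corresponds to θ ≈ 90.0°, not 21°.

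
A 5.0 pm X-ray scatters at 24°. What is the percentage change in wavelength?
4.1953%

Calculate the Compton shift:
Δλ = λ_C(1 - cos(24°))
Δλ = 2.4263 × (1 - cos(24°))
Δλ = 2.4263 × 0.0865
Δλ = 0.2098 pm

Percentage change:
(Δλ/λ₀) × 100 = (0.2098/5.0) × 100
= 4.1953%

(Intermediate values are shown rounded; full precision is carried through to the final answer.)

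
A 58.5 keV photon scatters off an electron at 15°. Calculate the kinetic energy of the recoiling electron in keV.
0.2273 keV

By energy conservation: K_e = E_initial - E_final

First find the scattered photon energy:
Initial wavelength: λ = hc/E = 21.1939 pm
Compton shift: Δλ = λ_C(1 - cos(15°)) = 0.0827 pm
Final wavelength: λ' = 21.1939 + 0.0827 = 21.2766 pm
Final photon energy: E' = hc/λ' = 58.2727 keV

Electron kinetic energy:
K_e = E - E' = 58.5000 - 58.2727 = 0.2273 keV

(Intermediate values are shown rounded; full precision is carried through to the final answer.)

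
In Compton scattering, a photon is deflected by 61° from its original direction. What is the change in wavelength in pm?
1.2500 pm

Using the Compton scattering formula:
Δλ = λ_C(1 - cos θ)

where λ_C = h/(m_e·c) ≈ 2.4263 pm is the Compton wavelength of an electron.

For θ = 61°:
cos(61°) = 0.4848
1 - cos(61°) = 0.5152

Δλ = 2.4263 × 0.5152
Δλ = 1.2500 pm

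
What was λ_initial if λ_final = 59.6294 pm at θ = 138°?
55.4000 pm

From λ' = λ + Δλ, we have λ = λ' - Δλ

First calculate the Compton shift:
Δλ = λ_C(1 - cos θ)
Δλ = 2.4263 × (1 - cos(138°))
Δλ = 2.4263 × 1.7431
Δλ = 4.2294 pm

Initial wavelength:
λ = λ' - Δλ
λ = 59.6294 - 4.2294
λ = 55.4000 pm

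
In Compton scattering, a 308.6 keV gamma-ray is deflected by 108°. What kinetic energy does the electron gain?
136.2493 keV

By energy conservation: K_e = E_initial - E_final

First find the scattered photon energy:
Initial wavelength: λ = hc/E = 4.0176 pm
Compton shift: Δλ = λ_C(1 - cos(108°)) = 3.1761 pm
Final wavelength: λ' = 4.0176 + 3.1761 = 7.1937 pm
Final photon energy: E' = hc/λ' = 172.3507 keV

Electron kinetic energy:
K_e = E - E' = 308.6000 - 172.3507 = 136.2493 keV

(Intermediate values are shown rounded; full precision is carried through to the final answer.)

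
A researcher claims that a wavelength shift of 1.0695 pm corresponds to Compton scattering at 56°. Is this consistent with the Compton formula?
Yes, consistent

Calculate the expected shift for θ = 56°:

Δλ_expected = λ_C(1 - cos(56°))
Δλ_expected = 2.4263 × (1 - cos(56°))
Δλ_expected = 2.4263 × 0.4408
Δλ_expected = 1.0695 pm

Given shift: 1.0695 pm
Expected shift: 1.0695 pm
Difference: 0.0000 pm

The values match. This is consistent with Compton scattering at the stated angle.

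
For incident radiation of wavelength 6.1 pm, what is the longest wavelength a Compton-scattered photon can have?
10.9526 pm (at θ = 180°)

The Compton shift is Δλ = λ_C(1 − cos θ).

Since cos θ ranges from −1 to 1, the factor (1 − cos θ) ranges from 0 to 2; the maximum shift occurs at θ = 180° (backscattering):
Δλ_max = 2λ_C = 2 × 2.4263 pm = 4.8526 pm

Maximum scattered wavelength:
λ'_max = λ₀ + Δλ_max = 6.1 + 4.8526 = 10.9526 pm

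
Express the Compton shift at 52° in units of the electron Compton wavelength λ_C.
0.3843 λ_C

The Compton shift formula is:
Δλ = λ_C(1 - cos θ)

Dividing both sides by λ_C:
Δλ/λ_C = 1 - cos θ

For θ = 52°:
Δλ/λ_C = 1 - cos(52°)
Δλ/λ_C = 1 - 0.6157
Δλ/λ_C = 0.3843

This means the shift is 0.3843 × λ_C = 0.9325 pm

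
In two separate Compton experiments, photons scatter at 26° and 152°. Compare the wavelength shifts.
152° produces the larger shift by a factor of 18.605

Calculate both shifts using Δλ = λ_C(1 - cos θ):

For θ₁ = 26°:
Δλ₁ = 2.4263 × (1 - cos(26°))
Δλ₁ = 2.4263 × 0.1012
Δλ₁ = 0.2456 pm

For θ₂ = 152°:
Δλ₂ = 2.4263 × (1 - cos(152°))
Δλ₂ = 2.4263 × 1.8829
Δλ₂ = 4.5686 pm

The 152° angle produces the larger shift.
Ratio: 4.5686/0.2456 = 18.605

(Intermediate values are shown rounded; full precision is carried through to the final answer.)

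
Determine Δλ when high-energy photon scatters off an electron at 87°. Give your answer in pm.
2.2993 pm

Using the Compton scattering formula:
Δλ = λ_C(1 - cos θ)

where λ_C = h/(m_e·c) ≈ 2.4263 pm is the Compton wavelength of an electron.

For θ = 87°:
cos(87°) = 0.0523
1 - cos(87°) = 0.9477

Δλ = 2.4263 × 0.9477
Δλ = 2.2993 pm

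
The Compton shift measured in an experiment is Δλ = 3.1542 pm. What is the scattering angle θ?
107.46°

From the Compton formula Δλ = λ_C(1 - cos θ), we can solve for θ:

cos θ = 1 - Δλ/λ_C

Given:
- Δλ = 3.1542 pm
- λ_C = h/(m_e·c) ≈ 2.42631024 pm

cos θ = 1 - 3.1542/2.42631024
cos θ = 1 - 1.299999
cos θ = -0.299999

θ = arccos(-0.299999)
θ = 107.46°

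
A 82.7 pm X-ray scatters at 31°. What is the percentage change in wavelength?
0.4191%

Calculate the Compton shift:
Δλ = λ_C(1 - cos(31°))
Δλ = 2.4263 × (1 - cos(31°))
Δλ = 2.4263 × 0.1428
Δλ = 0.3466 pm

Percentage change:
(Δλ/λ₀) × 100 = (0.3466/82.7) × 100
= 0.4191%

(Intermediate values are shown rounded; full precision is carried through to the final answer.)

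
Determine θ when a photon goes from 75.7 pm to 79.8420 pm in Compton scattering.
135.00°

First find the wavelength shift:
Δλ = λ' - λ = 79.8420 - 75.7 = 4.1420 pm

Using Δλ = λ_C(1 - cos θ), with λ_C = h/(m_e·c) ≈ 2.42631024 pm:
cos θ = 1 - Δλ/λ_C
cos θ = 1 - 4.1420/2.42631024
cos θ = -0.707119

θ = arccos(-0.707119)
θ = 135.00°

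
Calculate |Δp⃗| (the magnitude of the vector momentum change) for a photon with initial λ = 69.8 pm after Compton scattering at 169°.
1.8290e-23 kg·m/s

Photon momentum magnitude is p = h/λ.

Initial momentum:
p₀ = h/λ = 6.6261e-34/6.9800e-11 = 9.4929e-24 kg·m/s

After scattering:
λ' = λ + Δλ = 69.8 + 4.8080 = 74.6080 pm
p' = h/λ' = 6.6261e-34/7.4608e-11 = 8.8812e-24 kg·m/s

Momentum is a vector; the scattered photon's direction makes angle θ = 169° with the incident direction. The magnitude of the vector change Δp⃗ = p⃗₀ − p⃗' is found from the law of cosines:
|Δp⃗|² = p₀² + p'² − 2p₀p'cos θ
|Δp⃗|² = (9.4929e-24)² + (8.8812e-24)² − 2·9.4929e-24·8.8812e-24·cos(169°)
|Δp⃗| = 1.8290e-23 kg·m/s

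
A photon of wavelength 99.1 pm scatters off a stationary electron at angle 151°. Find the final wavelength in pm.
103.6484 pm

Using the Compton scattering formula:
λ' = λ + Δλ = λ + λ_C(1 - cos θ)

Given:
- Initial wavelength λ = 99.1 pm
- Scattering angle θ = 151°
- Compton wavelength λ_C ≈ 2.4263 pm

Calculate the shift:
Δλ = 2.4263 × (1 - cos(151°))
Δλ = 2.4263 × 1.8746
Δλ = 4.5484 pm

Final wavelength:
λ' = 99.1 + 4.5484 = 103.6484 pm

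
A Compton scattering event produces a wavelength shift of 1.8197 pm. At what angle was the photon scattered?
75.52°

From the Compton formula Δλ = λ_C(1 - cos θ), we can solve for θ:

cos θ = 1 - Δλ/λ_C

Given:
- Δλ = 1.8197 pm
- λ_C = h/(m_e·c) ≈ 2.42631024 pm

cos θ = 1 - 1.8197/2.42631024
cos θ = 1 - 0.749987
cos θ = 0.250013

θ = arccos(0.250013)
θ = 75.52°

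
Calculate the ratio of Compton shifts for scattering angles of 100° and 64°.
100° produces the larger shift by a factor of 2.090

Calculate both shifts using Δλ = λ_C(1 - cos θ):

For θ₁ = 64°:
Δλ₁ = 2.4263 × (1 - cos(64°))
Δλ₁ = 2.4263 × 0.5616
Δλ₁ = 1.3627 pm

For θ₂ = 100°:
Δλ₂ = 2.4263 × (1 - cos(100°))
Δλ₂ = 2.4263 × 1.1736
Δλ₂ = 2.8476 pm

The 100° angle produces the larger shift.
Ratio: 2.8476/1.3627 = 2.090

(Intermediate values are shown rounded; full precision is carried through to the final answer.)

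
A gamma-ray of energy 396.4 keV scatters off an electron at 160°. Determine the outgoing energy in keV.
158.2632 keV

First convert energy to wavelength:
λ = hc/E, with hc ≈ 1239.842 keV·pm (i.e. 1239.842 eV·nm)

For E = 396.4 keV = 396400 eV:
λ = 1239.842 keV·pm / 396.4 keV
λ = 3.1278 pm

Calculate the Compton shift:
Δλ = λ_C(1 - cos(160°)) = 2.4263 × 1.9397
Δλ = 4.7063 pm

Final wavelength:
λ' = 3.1278 + 4.7063 = 7.8341 pm

Final energy:
E' = hc/λ' = 1239.842 / 7.8341 = 158.2632 keV

(Intermediate values are shown rounded; full precision is carried through to the final answer.)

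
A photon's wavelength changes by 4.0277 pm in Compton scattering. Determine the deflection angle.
131.30°

From the Compton formula Δλ = λ_C(1 - cos θ), we can solve for θ:

cos θ = 1 - Δλ/λ_C

Given:
- Δλ = 4.0277 pm
- λ_C = h/(m_e·c) ≈ 2.42631024 pm

cos θ = 1 - 4.0277/2.42631024
cos θ = 1 - 1.660010
cos θ = -0.660010

θ = arccos(-0.660010)
θ = 131.30°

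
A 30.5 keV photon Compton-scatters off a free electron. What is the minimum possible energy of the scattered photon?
27.2474 keV (at θ = 180°)

The scattered photon has minimum energy when its wavelength is maximum, i.e., when the Compton shift Δλ = λ_C(1 − cos θ) is maximum. This occurs at θ = 180° (backscattering), giving Δλ_max = 2λ_C = 4.8526 pm.

Initial wavelength: λ₀ = hc/E₀ = 40.6506 pm
Maximum final wavelength: λ'_max = λ₀ + 2λ_C = 40.6506 + 4.8526 = 45.5032 pm
Minimum final energy: E'_min = hc/λ'_max = 27.2474 keV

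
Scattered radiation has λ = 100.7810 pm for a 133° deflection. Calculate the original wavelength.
96.7000 pm

From λ' = λ + Δλ, we have λ = λ' - Δλ

First calculate the Compton shift:
Δλ = λ_C(1 - cos θ)
Δλ = 2.4263 × (1 - cos(133°))
Δλ = 2.4263 × 1.6820
Δλ = 4.0810 pm

Initial wavelength:
λ = λ' - Δλ
λ = 100.7810 - 4.0810
λ = 96.7000 pm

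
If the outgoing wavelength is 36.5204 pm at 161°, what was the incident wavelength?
31.8000 pm

From λ' = λ + Δλ, we have λ = λ' - Δλ

First calculate the Compton shift:
Δλ = λ_C(1 - cos θ)
Δλ = 2.4263 × (1 - cos(161°))
Δλ = 2.4263 × 1.9455
Δλ = 4.7204 pm

Initial wavelength:
λ = λ' - Δλ
λ = 36.5204 - 4.7204
λ = 31.8000 pm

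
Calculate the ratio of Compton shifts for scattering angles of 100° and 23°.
100° produces the larger shift by a factor of 14.764

Calculate both shifts using Δλ = λ_C(1 - cos θ):

For θ₁ = 23°:
Δλ₁ = 2.4263 × (1 - cos(23°))
Δλ₁ = 2.4263 × 0.0795
Δλ₁ = 0.1929 pm

For θ₂ = 100°:
Δλ₂ = 2.4263 × (1 - cos(100°))
Δλ₂ = 2.4263 × 1.1736
Δλ₂ = 2.8476 pm

The 100° angle produces the larger shift.
Ratio: 2.8476/0.1929 = 14.764

(Intermediate values are shown rounded; full precision is carried through to the final answer.)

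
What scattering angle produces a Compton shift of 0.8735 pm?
50.21°

From the Compton formula Δλ = λ_C(1 - cos θ), we can solve for θ:

cos θ = 1 - Δλ/λ_C

Given:
- Δλ = 0.8735 pm
- λ_C = h/(m_e·c) ≈ 2.42631024 pm

cos θ = 1 - 0.8735/2.42631024
cos θ = 1 - 0.360012
cos θ = 0.639988

θ = arccos(0.639988)
θ = 50.21°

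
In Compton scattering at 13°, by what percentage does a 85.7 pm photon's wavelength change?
0.0726%

Calculate the Compton shift:
Δλ = λ_C(1 - cos(13°))
Δλ = 2.4263 × (1 - cos(13°))
Δλ = 2.4263 × 0.0256
Δλ = 0.0622 pm

Percentage change:
(Δλ/λ₀) × 100 = (0.0622/85.7) × 100
= 0.0726%

(Intermediate values are shown rounded; full precision is carried through to the final answer.)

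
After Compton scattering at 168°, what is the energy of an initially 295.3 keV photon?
137.7880 keV

First convert energy to wavelength:
λ = hc/E, with hc ≈ 1239.842 keV·pm (i.e. 1239.842 eV·nm)

For E = 295.3 keV = 295300 eV:
λ = 1239.842 keV·pm / 295.3 keV
λ = 4.1986 pm

Calculate the Compton shift:
Δλ = λ_C(1 - cos(168°)) = 2.4263 × 1.9781
Δλ = 4.7996 pm

Final wavelength:
λ' = 4.1986 + 4.7996 = 8.9982 pm

Final energy:
E' = hc/λ' = 1239.842 / 8.9982 = 137.7880 keV

(Intermediate values are shown rounded; full precision is carried through to the final answer.)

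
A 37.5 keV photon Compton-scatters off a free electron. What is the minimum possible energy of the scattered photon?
32.7005 keV (at θ = 180°)

The scattered photon has minimum energy when its wavelength is maximum, i.e., when the Compton shift Δλ = λ_C(1 − cos θ) is maximum. This occurs at θ = 180° (backscattering), giving Δλ_max = 2λ_C = 4.8526 pm.

Initial wavelength: λ₀ = hc/E₀ = 33.0625 pm
Maximum final wavelength: λ'_max = λ₀ + 2λ_C = 33.0625 + 4.8526 = 37.9151 pm
Minimum final energy: E'_min = hc/λ'_max = 32.7005 keV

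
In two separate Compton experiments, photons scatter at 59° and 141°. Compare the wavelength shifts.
141° produces the larger shift by a factor of 3.665

Calculate both shifts using Δλ = λ_C(1 - cos θ):

For θ₁ = 59°:
Δλ₁ = 2.4263 × (1 - cos(59°))
Δλ₁ = 2.4263 × 0.4850
Δλ₁ = 1.1767 pm

For θ₂ = 141°:
Δλ₂ = 2.4263 × (1 - cos(141°))
Δλ₂ = 2.4263 × 1.7771
Δλ₂ = 4.3119 pm

The 141° angle produces the larger shift.
Ratio: 4.3119/1.1767 = 3.665

(Intermediate values are shown rounded; full precision is carried through to the final answer.)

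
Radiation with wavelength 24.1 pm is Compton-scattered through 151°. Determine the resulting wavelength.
28.6484 pm

Using the Compton scattering formula:
λ' = λ + Δλ = λ + λ_C(1 - cos θ)

Given:
- Initial wavelength λ = 24.1 pm
- Scattering angle θ = 151°
- Compton wavelength λ_C ≈ 2.4263 pm

Calculate the shift:
Δλ = 2.4263 × (1 - cos(151°))
Δλ = 2.4263 × 1.8746
Δλ = 4.5484 pm

Final wavelength:
λ' = 24.1 + 4.5484 = 28.6484 pm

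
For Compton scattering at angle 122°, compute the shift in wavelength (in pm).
3.7121 pm

Using the Compton scattering formula:
Δλ = λ_C(1 - cos θ)

where λ_C = h/(m_e·c) ≈ 2.4263 pm is the Compton wavelength of an electron.

For θ = 122°:
cos(122°) = -0.5299
1 - cos(122°) = 1.5299

Δλ = 2.4263 × 1.5299
Δλ = 3.7121 pm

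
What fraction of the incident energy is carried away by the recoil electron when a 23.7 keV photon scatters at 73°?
0.0318 (or 3.18%)

Calculate initial and final photon energies:

Initial: E₀ = 23.7 keV → λ₀ = 52.3140 pm
Compton shift: Δλ = 1.7169 pm
Final wavelength: λ' = 54.0309 pm
Final energy: E' = 22.9469 keV

Fractional energy loss:
(E₀ - E')/E₀ = (23.7000 - 22.9469)/23.7000
= 0.7531/23.7000
= 0.0318
= 3.18%

(Intermediate values are shown rounded; full precision is carried through to the final answer.)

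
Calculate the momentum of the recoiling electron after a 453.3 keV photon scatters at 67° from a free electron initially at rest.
2.3162e-22 kg·m/s

The electron is initially at rest, so by conservation of momentum:
p⃗_e = p⃗₀ − p⃗'  (incident photon momentum minus scattered photon momentum)

Photon momentum magnitudes (p = h/λ = E/c):
λ₀ = hc/E₀ = 2.7351 pm → p₀ = h/λ₀ = 2.4226e-22 kg·m/s
Δλ = λ_C(1 − cos 67°) = 1.4783 pm
λ' = 4.2134 pm → p' = h/λ' = 1.5726e-22 kg·m/s

The scattered photon makes angle θ = 67° with the incident direction, so by the law of cosines:
|p⃗_e|² = p₀² + p'² − 2p₀p'cos θ
|p⃗_e|² = (2.4226e-22)² + (1.5726e-22)² − 2·2.4226e-22·1.5726e-22·cos(67°)
|p⃗_e| = 2.3162e-22 kg·m/s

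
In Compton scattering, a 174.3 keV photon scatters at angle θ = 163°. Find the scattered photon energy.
104.5410 keV

First convert energy to wavelength:
λ = hc/E, with hc ≈ 1239.842 keV·pm (i.e. 1239.842 eV·nm)

For E = 174.3 keV = 174300 eV:
λ = 1239.842 keV·pm / 174.3 keV
λ = 7.1133 pm

Calculate the Compton shift:
Δλ = λ_C(1 - cos(163°)) = 2.4263 × 1.9563
Δλ = 4.7466 pm

Final wavelength:
λ' = 7.1133 + 4.7466 = 11.8599 pm

Final energy:
E' = hc/λ' = 1239.842 / 11.8599 = 104.5410 keV

(Intermediate values are shown rounded; full precision is carried through to the final answer.)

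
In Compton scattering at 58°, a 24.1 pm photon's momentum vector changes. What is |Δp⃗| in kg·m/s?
2.6079e-23 kg·m/s

Photon momentum magnitude is p = h/λ.

Initial momentum:
p₀ = h/λ = 6.6261e-34/2.4100e-11 = 2.7494e-23 kg·m/s

After scattering:
λ' = λ + Δλ = 24.1 + 1.1406 = 25.2406 pm
p' = h/λ' = 6.6261e-34/2.5241e-11 = 2.6252e-23 kg·m/s

Momentum is a vector; the scattered photon's direction makes angle θ = 58° with the incident direction. The magnitude of the vector change Δp⃗ = p⃗₀ − p⃗' is found from the law of cosines:
|Δp⃗|² = p₀² + p'² − 2p₀p'cos θ
|Δp⃗|² = (2.7494e-23)² + (2.6252e-23)² − 2·2.7494e-23·2.6252e-23·cos(58°)
|Δp⃗| = 2.6079e-23 kg·m/s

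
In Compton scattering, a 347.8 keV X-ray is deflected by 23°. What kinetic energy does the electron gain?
17.8523 keV

By energy conservation: K_e = E_initial - E_final

First find the scattered photon energy:
Initial wavelength: λ = hc/E = 3.5648 pm
Compton shift: Δλ = λ_C(1 - cos(23°)) = 0.1929 pm
Final wavelength: λ' = 3.5648 + 0.1929 = 3.7577 pm
Final photon energy: E' = hc/λ' = 329.9477 keV

Electron kinetic energy:
K_e = E - E' = 347.8000 - 329.9477 = 17.8523 keV

(Intermediate values are shown rounded; full precision is carried through to the final answer.)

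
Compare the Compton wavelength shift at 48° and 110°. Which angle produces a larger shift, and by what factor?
110° produces the larger shift by a factor of 4.056

Calculate both shifts using Δλ = λ_C(1 - cos θ):

For θ₁ = 48°:
Δλ₁ = 2.4263 × (1 - cos(48°))
Δλ₁ = 2.4263 × 0.3309
Δλ₁ = 0.8028 pm

For θ₂ = 110°:
Δλ₂ = 2.4263 × (1 - cos(110°))
Δλ₂ = 2.4263 × 1.3420
Δλ₂ = 3.2562 pm

The 110° angle produces the larger shift.
Ratio: 3.2562/0.8028 = 4.056

(Intermediate values are shown rounded; full precision is carried through to the final answer.)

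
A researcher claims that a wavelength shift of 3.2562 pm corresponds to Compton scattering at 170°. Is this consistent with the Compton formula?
No, inconsistent

Calculate the expected shift for θ = 170°:

Δλ_expected = λ_C(1 - cos(170°))
Δλ_expected = 2.4263 × (1 - cos(170°))
Δλ_expected = 2.4263 × 1.9848
Δλ_expected = 4.8158 pm

Given shift: 3.2562 pm
Expected shift: 4.8158 pm
Difference: 1.5596 pm

The values do not match. The given shift corresponds to θ ≈ 110.0°, not 170°.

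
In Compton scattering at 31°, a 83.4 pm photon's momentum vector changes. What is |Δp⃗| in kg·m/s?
4.2377e-24 kg·m/s

Photon momentum magnitude is p = h/λ.

Initial momentum:
p₀ = h/λ = 6.6261e-34/8.3400e-11 = 7.9449e-24 kg·m/s

After scattering:
λ' = λ + Δλ = 83.4 + 0.3466 = 83.7466 pm
p' = h/λ' = 6.6261e-34/8.3747e-11 = 7.9121e-24 kg·m/s

Momentum is a vector; the scattered photon's direction makes angle θ = 31° with the incident direction. The magnitude of the vector change Δp⃗ = p⃗₀ − p⃗' is found from the law of cosines:
|Δp⃗|² = p₀² + p'² − 2p₀p'cos θ
|Δp⃗|² = (7.9449e-24)² + (7.9121e-24)² − 2·7.9449e-24·7.9121e-24·cos(31°)
|Δp⃗| = 4.2377e-24 kg·m/s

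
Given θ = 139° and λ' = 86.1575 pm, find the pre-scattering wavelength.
81.9000 pm

From λ' = λ + Δλ, we have λ = λ' - Δλ

First calculate the Compton shift:
Δλ = λ_C(1 - cos θ)
Δλ = 2.4263 × (1 - cos(139°))
Δλ = 2.4263 × 1.7547
Δλ = 4.2575 pm

Initial wavelength:
λ = λ' - Δλ
λ = 86.1575 - 4.2575
λ = 81.9000 pm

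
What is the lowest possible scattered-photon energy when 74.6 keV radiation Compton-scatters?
57.7410 keV (at θ = 180°)

The scattered photon has minimum energy when its wavelength is maximum, i.e., when the Compton shift Δλ = λ_C(1 − cos θ) is maximum. This occurs at θ = 180° (backscattering), giving Δλ_max = 2λ_C = 4.8526 pm.

Initial wavelength: λ₀ = hc/E₀ = 16.6199 pm
Maximum final wavelength: λ'_max = λ₀ + 2λ_C = 16.6199 + 4.8526 = 21.4725 pm
Minimum final energy: E'_min = hc/λ'_max = 57.7410 keV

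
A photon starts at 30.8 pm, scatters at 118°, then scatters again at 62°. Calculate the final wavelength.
35.6526 pm

Apply Compton shift twice:

First scattering at θ₁ = 118°:
Δλ₁ = λ_C(1 - cos(118°))
Δλ₁ = 2.4263 × 1.4695
Δλ₁ = 3.5654 pm

After first scattering:
λ₁ = 30.8 + 3.5654 = 34.3654 pm

Second scattering at θ₂ = 62°:
Δλ₂ = λ_C(1 - cos(62°))
Δλ₂ = 2.4263 × 0.5305
Δλ₂ = 1.2872 pm

Final wavelength:
λ₂ = 34.3654 + 1.2872 = 35.6526 pm

Total shift: Δλ_total = 3.5654 + 1.2872 = 4.8526 pm

(Intermediate values are shown rounded; full precision is carried through to the final answer.)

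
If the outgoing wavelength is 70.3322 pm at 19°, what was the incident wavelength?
70.2000 pm

From λ' = λ + Δλ, we have λ = λ' - Δλ

First calculate the Compton shift:
Δλ = λ_C(1 - cos θ)
Δλ = 2.4263 × (1 - cos(19°))
Δλ = 2.4263 × 0.0545
Δλ = 0.1322 pm

Initial wavelength:
λ = λ' - Δλ
λ = 70.3322 - 0.1322
λ = 70.2000 pm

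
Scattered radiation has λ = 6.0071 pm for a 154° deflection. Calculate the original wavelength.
1.4000 pm

From λ' = λ + Δλ, we have λ = λ' - Δλ

First calculate the Compton shift:
Δλ = λ_C(1 - cos θ)
Δλ = 2.4263 × (1 - cos(154°))
Δλ = 2.4263 × 1.8988
Δλ = 4.6071 pm

Initial wavelength:
λ = λ' - Δλ
λ = 6.0071 - 4.6071
λ = 1.4000 pm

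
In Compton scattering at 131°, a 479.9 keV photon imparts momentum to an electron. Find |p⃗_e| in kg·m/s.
3.3110e-22 kg·m/s

The electron is initially at rest, so by conservation of momentum:
p⃗_e = p⃗₀ − p⃗'  (incident photon momentum minus scattered photon momentum)

Photon momentum magnitudes (p = h/λ = E/c):
λ₀ = hc/E₀ = 2.5835 pm → p₀ = h/λ₀ = 2.5647e-22 kg·m/s
Δλ = λ_C(1 − cos 131°) = 4.0181 pm
λ' = 6.6017 pm → p' = h/λ' = 1.0037e-22 kg·m/s

The scattered photon makes angle θ = 131° with the incident direction, so by the law of cosines:
|p⃗_e|² = p₀² + p'² − 2p₀p'cos θ
|p⃗_e|² = (2.5647e-22)² + (1.0037e-22)² − 2·2.5647e-22·1.0037e-22·cos(131°)
|p⃗_e| = 3.3110e-22 kg·m/s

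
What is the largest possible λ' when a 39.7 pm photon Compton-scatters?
44.5526 pm (at θ = 180°)

The Compton shift is Δλ = λ_C(1 − cos θ).

Since cos θ ranges from −1 to 1, the factor (1 − cos θ) ranges from 0 to 2; the maximum shift occurs at θ = 180° (backscattering):
Δλ_max = 2λ_C = 2 × 2.4263 pm = 4.8526 pm

Maximum scattered wavelength:
λ'_max = λ₀ + Δλ_max = 39.7 + 4.8526 = 44.5526 pm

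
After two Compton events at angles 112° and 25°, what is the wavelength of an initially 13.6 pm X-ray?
17.1625 pm

Apply Compton shift twice:

First scattering at θ₁ = 112°:
Δλ₁ = λ_C(1 - cos(112°))
Δλ₁ = 2.4263 × 1.3746
Δλ₁ = 3.3352 pm

After first scattering:
λ₁ = 13.6 + 3.3352 = 16.9352 pm

Second scattering at θ₂ = 25°:
Δλ₂ = λ_C(1 - cos(25°))
Δλ₂ = 2.4263 × 0.0937
Δλ₂ = 0.2273 pm

Final wavelength:
λ₂ = 16.9352 + 0.2273 = 17.1625 pm

Total shift: Δλ_total = 3.3352 + 0.2273 = 3.5625 pm

(Intermediate values are shown rounded; full precision is carried through to the final answer.)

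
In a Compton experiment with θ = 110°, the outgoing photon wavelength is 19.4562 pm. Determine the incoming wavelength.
16.2000 pm

From λ' = λ + Δλ, we have λ = λ' - Δλ

First calculate the Compton shift:
Δλ = λ_C(1 - cos θ)
Δλ = 2.4263 × (1 - cos(110°))
Δλ = 2.4263 × 1.3420
Δλ = 3.2562 pm

Initial wavelength:
λ = λ' - Δλ
λ = 19.4562 - 3.2562
λ = 16.2000 pm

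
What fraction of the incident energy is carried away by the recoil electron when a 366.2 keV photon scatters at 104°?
0.4709 (or 47.09%)

Calculate initial and final photon energies:

Initial: E₀ = 366.2 keV → λ₀ = 3.3857 pm
Compton shift: Δλ = 3.0133 pm
Final wavelength: λ' = 6.3990 pm
Final energy: E' = 193.7561 keV

Fractional energy loss:
(E₀ - E')/E₀ = (366.2000 - 193.7561)/366.2000
= 172.4439/366.2000
= 0.4709
= 47.09%

(Intermediate values are shown rounded; full precision is carried through to the final answer.)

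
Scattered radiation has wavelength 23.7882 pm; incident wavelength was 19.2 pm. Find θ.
153.00°

First find the wavelength shift:
Δλ = λ' - λ = 23.7882 - 19.2 = 4.5882 pm

Using Δλ = λ_C(1 - cos θ), with λ_C = h/(m_e·c) ≈ 2.42631024 pm:
cos θ = 1 - Δλ/λ_C
cos θ = 1 - 4.5882/2.42631024
cos θ = -0.891020

θ = arccos(-0.891020)
θ = 153.00°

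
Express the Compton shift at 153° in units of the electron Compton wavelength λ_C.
1.8910 λ_C

The Compton shift formula is:
Δλ = λ_C(1 - cos θ)

Dividing both sides by λ_C:
Δλ/λ_C = 1 - cos θ

For θ = 153°:
Δλ/λ_C = 1 - cos(153°)
Δλ/λ_C = 1 - -0.8910
Δλ/λ_C = 1.8910

This means the shift is 1.8910 × λ_C = 4.5882 pm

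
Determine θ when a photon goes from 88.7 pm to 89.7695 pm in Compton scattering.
56.00°

First find the wavelength shift:
Δλ = λ' - λ = 89.7695 - 88.7 = 1.0695 pm

Using Δλ = λ_C(1 - cos θ), with λ_C = h/(m_e·c) ≈ 2.42631024 pm:
cos θ = 1 - Δλ/λ_C
cos θ = 1 - 1.0695/2.42631024
cos θ = 0.559207

θ = arccos(0.559207)
θ = 56.00°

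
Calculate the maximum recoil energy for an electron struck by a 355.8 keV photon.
207.0894 keV

Maximum energy transfer occurs at θ = 180° (backscattering).

Initial photon: E₀ = 355.8 keV → λ₀ = 3.4847 pm

Maximum Compton shift (at 180°):
Δλ_max = 2λ_C = 2 × 2.4263 = 4.8526 pm

Final wavelength:
λ' = 3.4847 + 4.8526 = 8.3373 pm

Minimum photon energy (maximum energy to electron):
E'_min = hc/λ' = 148.7106 keV

Maximum electron kinetic energy:
K_max = E₀ - E'_min = 355.8000 - 148.7106 = 207.0894 keV

(Intermediate values are shown rounded; full precision is carried through to the final answer.)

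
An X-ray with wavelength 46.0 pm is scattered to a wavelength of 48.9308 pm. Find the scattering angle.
102.00°

First find the wavelength shift:
Δλ = λ' - λ = 48.9308 - 46.0 = 2.9308 pm

Using Δλ = λ_C(1 - cos θ), with λ_C = h/(m_e·c) ≈ 2.42631024 pm:
cos θ = 1 - Δλ/λ_C
cos θ = 1 - 2.9308/2.42631024
cos θ = -0.207925

θ = arccos(-0.207925)
θ = 102.00°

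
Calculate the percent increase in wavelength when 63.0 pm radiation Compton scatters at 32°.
0.5852%

Calculate the Compton shift:
Δλ = λ_C(1 - cos(32°))
Δλ = 2.4263 × (1 - cos(32°))
Δλ = 2.4263 × 0.1520
Δλ = 0.3687 pm

Percentage change:
(Δλ/λ₀) × 100 = (0.3687/63.0) × 100
= 0.5852%

(Intermediate values are shown rounded; full precision is carried through to the final answer.)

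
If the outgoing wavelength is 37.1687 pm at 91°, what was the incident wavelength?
34.7000 pm

From λ' = λ + Δλ, we have λ = λ' - Δλ

First calculate the Compton shift:
Δλ = λ_C(1 - cos θ)
Δλ = 2.4263 × (1 - cos(91°))
Δλ = 2.4263 × 1.0175
Δλ = 2.4687 pm

Initial wavelength:
λ = λ' - Δλ
λ = 37.1687 - 2.4687
λ = 34.7000 pm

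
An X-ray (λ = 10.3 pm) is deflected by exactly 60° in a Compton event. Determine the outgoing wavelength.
11.5132 pm

Using the Compton formula: λ' = λ + λ_C(1 − cos θ)

For θ = 60°, cos θ = 1/2 (exact) = 0.5000, so:
1 − cos 60° = 1 − (1/2) = 0.5000

Δλ = λ_C × 0.5000 = 2.4263 × 0.5000 = 1.2132 pm

λ' = 10.3 + 1.2132 = 11.5132 pm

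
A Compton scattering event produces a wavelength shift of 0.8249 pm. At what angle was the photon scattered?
48.70°

From the Compton formula Δλ = λ_C(1 - cos θ), we can solve for θ:

cos θ = 1 - Δλ/λ_C

Given:
- Δλ = 0.8249 pm
- λ_C = h/(m_e·c) ≈ 2.42631024 pm

cos θ = 1 - 0.8249/2.42631024
cos θ = 1 - 0.339981
cos θ = 0.660019

θ = arccos(0.660019)
θ = 48.70°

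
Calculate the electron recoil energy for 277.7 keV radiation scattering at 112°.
118.7439 keV

By energy conservation: K_e = E_initial - E_final

First find the scattered photon energy:
Initial wavelength: λ = hc/E = 4.4647 pm
Compton shift: Δλ = λ_C(1 - cos(112°)) = 3.3352 pm
Final wavelength: λ' = 4.4647 + 3.3352 = 7.7999 pm
Final photon energy: E' = hc/λ' = 158.9561 keV

Electron kinetic energy:
K_e = E - E' = 277.7000 - 158.9561 = 118.7439 keV

(Intermediate values are shown rounded; full precision is carried through to the final answer.)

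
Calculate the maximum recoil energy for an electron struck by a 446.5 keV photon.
283.9920 keV

Maximum energy transfer occurs at θ = 180° (backscattering).

Initial photon: E₀ = 446.5 keV → λ₀ = 2.7768 pm

Maximum Compton shift (at 180°):
Δλ_max = 2λ_C = 2 × 2.4263 = 4.8526 pm

Final wavelength:
λ' = 2.7768 + 4.8526 = 7.6294 pm

Minimum photon energy (maximum energy to electron):
E'_min = hc/λ' = 162.5080 keV

Maximum electron kinetic energy:
K_max = E₀ - E'_min = 446.5000 - 162.5080 = 283.9920 keV

(Intermediate values are shown rounded; full precision is carried through to the final answer.)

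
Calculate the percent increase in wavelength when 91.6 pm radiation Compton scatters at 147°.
4.8703%

Calculate the Compton shift:
Δλ = λ_C(1 - cos(147°))
Δλ = 2.4263 × (1 - cos(147°))
Δλ = 2.4263 × 1.8387
Δλ = 4.4612 pm

Percentage change:
(Δλ/λ₀) × 100 = (4.4612/91.6) × 100
= 4.8703%

(Intermediate values are shown rounded; full precision is carried through to the final answer.)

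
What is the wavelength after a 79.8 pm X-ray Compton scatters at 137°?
84.0008 pm

Using the Compton scattering formula:
λ' = λ + Δλ = λ + λ_C(1 - cos θ)

Given:
- Initial wavelength λ = 79.8 pm
- Scattering angle θ = 137°
- Compton wavelength λ_C ≈ 2.4263 pm

Calculate the shift:
Δλ = 2.4263 × (1 - cos(137°))
Δλ = 2.4263 × 1.7314
Δλ = 4.2008 pm

Final wavelength:
λ' = 79.8 + 4.2008 = 84.0008 pm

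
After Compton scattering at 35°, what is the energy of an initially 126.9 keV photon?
121.4457 keV

First convert energy to wavelength:
λ = hc/E, with hc ≈ 1239.842 keV·pm (i.e. 1239.842 eV·nm)

For E = 126.9 keV = 126900 eV:
λ = 1239.842 keV·pm / 126.9 keV
λ = 9.7702 pm

Calculate the Compton shift:
Δλ = λ_C(1 - cos(35°)) = 2.4263 × 0.1808
Δλ = 0.4388 pm

Final wavelength:
λ' = 9.7702 + 0.4388 = 10.2090 pm

Final energy:
E' = hc/λ' = 1239.842 / 10.2090 = 121.4457 keV

(Intermediate values are shown rounded; full precision is carried through to the final answer.)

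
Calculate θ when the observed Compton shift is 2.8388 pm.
99.79°

From the Compton formula Δλ = λ_C(1 - cos θ), we can solve for θ:

cos θ = 1 - Δλ/λ_C

Given:
- Δλ = 2.8388 pm
- λ_C = h/(m_e·c) ≈ 2.42631024 pm

cos θ = 1 - 2.8388/2.42631024
cos θ = 1 - 1.170007
cos θ = -0.170007

θ = arccos(-0.170007)
θ = 99.79°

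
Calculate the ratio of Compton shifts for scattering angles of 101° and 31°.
101° produces the larger shift by a factor of 8.337

Calculate both shifts using Δλ = λ_C(1 - cos θ):

For θ₁ = 31°:
Δλ₁ = 2.4263 × (1 - cos(31°))
Δλ₁ = 2.4263 × 0.1428
Δλ₁ = 0.3466 pm

For θ₂ = 101°:
Δλ₂ = 2.4263 × (1 - cos(101°))
Δλ₂ = 2.4263 × 1.1908
Δλ₂ = 2.8893 pm

The 101° angle produces the larger shift.
Ratio: 2.8893/0.3466 = 8.337

(Intermediate values are shown rounded; full precision is carried through to the final answer.)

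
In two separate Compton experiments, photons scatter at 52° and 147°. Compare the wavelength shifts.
147° produces the larger shift by a factor of 4.784

Calculate both shifts using Δλ = λ_C(1 - cos θ):

For θ₁ = 52°:
Δλ₁ = 2.4263 × (1 - cos(52°))
Δλ₁ = 2.4263 × 0.3843
Δλ₁ = 0.9325 pm

For θ₂ = 147°:
Δλ₂ = 2.4263 × (1 - cos(147°))
Δλ₂ = 2.4263 × 1.8387
Δλ₂ = 4.4612 pm

The 147° angle produces the larger shift.
Ratio: 4.4612/0.9325 = 4.784

(Intermediate values are shown rounded; full precision is carried through to the final answer.)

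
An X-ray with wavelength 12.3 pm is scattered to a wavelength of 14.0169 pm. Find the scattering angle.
73.00°

First find the wavelength shift:
Δλ = λ' - λ = 14.0169 - 12.3 = 1.7169 pm

Using Δλ = λ_C(1 - cos θ), with λ_C = h/(m_e·c) ≈ 2.42631024 pm:
cos θ = 1 - Δλ/λ_C
cos θ = 1 - 1.7169/2.42631024
cos θ = 0.292382

θ = arccos(0.292382)
θ = 73.00°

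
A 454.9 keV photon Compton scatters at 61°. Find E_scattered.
311.8677 keV

First convert energy to wavelength:
λ = hc/E, with hc ≈ 1239.842 keV·pm (i.e. 1239.842 eV·nm)

For E = 454.9 keV = 454900 eV:
λ = 1239.842 keV·pm / 454.9 keV
λ = 2.7255 pm

Calculate the Compton shift:
Δλ = λ_C(1 - cos(61°)) = 2.4263 × 0.5152
Δλ = 1.2500 pm

Final wavelength:
λ' = 2.7255 + 1.2500 = 3.9755 pm

Final energy:
E' = hc/λ' = 1239.842 / 3.9755 = 311.8677 keV

(Intermediate values are shown rounded; full precision is carried through to the final answer.)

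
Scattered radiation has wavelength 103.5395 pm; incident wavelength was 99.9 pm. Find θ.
120.00°

First find the wavelength shift:
Δλ = λ' - λ = 103.5395 - 99.9 = 3.6395 pm

Using Δλ = λ_C(1 - cos θ), with λ_C = h/(m_e·c) ≈ 2.42631024 pm:
cos θ = 1 - Δλ/λ_C
cos θ = 1 - 3.6395/2.42631024
cos θ = -0.500014

θ = arccos(-0.500014)
θ = 120.00°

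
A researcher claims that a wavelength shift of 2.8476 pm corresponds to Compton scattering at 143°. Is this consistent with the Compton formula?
No, inconsistent

Calculate the expected shift for θ = 143°:

Δλ_expected = λ_C(1 - cos(143°))
Δλ_expected = 2.4263 × (1 - cos(143°))
Δλ_expected = 2.4263 × 1.7986
Δλ_expected = 4.3640 pm

Given shift: 2.8476 pm
Expected shift: 4.3640 pm
Difference: 1.5164 pm

The values do not match. The given shift corresponds to θ ≈ 100.0°, not 143°.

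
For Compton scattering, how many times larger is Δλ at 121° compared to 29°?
121° produces the larger shift by a factor of 12.084

Calculate both shifts using Δλ = λ_C(1 - cos θ):

For θ₁ = 29°:
Δλ₁ = 2.4263 × (1 - cos(29°))
Δλ₁ = 2.4263 × 0.1254
Δλ₁ = 0.3042 pm

For θ₂ = 121°:
Δλ₂ = 2.4263 × (1 - cos(121°))
Δλ₂ = 2.4263 × 1.5150
Δλ₂ = 3.6760 pm

The 121° angle produces the larger shift.
Ratio: 3.6760/0.3042 = 12.084

(Intermediate values are shown rounded; full precision is carried through to the final answer.)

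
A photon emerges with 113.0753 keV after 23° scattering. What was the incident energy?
115.1000 keV

Convert final energy to wavelength (hc ≈ 1239.842 keV·pm):
λ' = hc/E' = 1239.842 / 113.0753 = 10.9647 pm

Calculate the Compton shift:
Δλ = λ_C(1 - cos(23°))
Δλ = 2.4263 × (1 - cos(23°))
Δλ = 0.1929 pm

Initial wavelength:
λ = λ' - Δλ = 10.9647 - 0.1929 = 10.7719 pm

Initial energy:
E = hc/λ = 1239.842 / 10.7719 = 115.1000 keV

(Intermediate values are shown rounded; full precision is carried through to the final answer.)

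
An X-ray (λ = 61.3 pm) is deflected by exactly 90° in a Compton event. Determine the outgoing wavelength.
63.7263 pm

Using the Compton formula: λ' = λ + λ_C(1 − cos θ)

For θ = 90°, cos θ = 0 (exact) = 0.0000, so:
1 − cos 90° = 1 − (0) = 1.0000

Δλ = λ_C × 1.0000 = 2.4263 × 1.0000 = 2.4263 pm

λ' = 61.3 + 2.4263 = 63.7263 pm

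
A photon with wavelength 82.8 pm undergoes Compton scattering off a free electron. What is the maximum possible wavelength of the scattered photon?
87.6526 pm (at θ = 180°)

The Compton shift is Δλ = λ_C(1 − cos θ).

Since cos θ ranges from −1 to 1, the factor (1 − cos θ) ranges from 0 to 2; the maximum shift occurs at θ = 180° (backscattering):
Δλ_max = 2λ_C = 2 × 2.4263 pm = 4.8526 pm

Maximum scattered wavelength:
λ'_max = λ₀ + Δλ_max = 82.8 + 4.8526 = 87.6526 pm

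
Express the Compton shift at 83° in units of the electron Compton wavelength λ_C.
0.8781 λ_C

The Compton shift formula is:
Δλ = λ_C(1 - cos θ)

Dividing both sides by λ_C:
Δλ/λ_C = 1 - cos θ

For θ = 83°:
Δλ/λ_C = 1 - cos(83°)
Δλ/λ_C = 1 - 0.1219
Δλ/λ_C = 0.8781

This means the shift is 0.8781 × λ_C = 2.1306 pm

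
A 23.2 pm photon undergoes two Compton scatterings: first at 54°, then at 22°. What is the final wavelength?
24.3768 pm

Apply Compton shift twice:

First scattering at θ₁ = 54°:
Δλ₁ = λ_C(1 - cos(54°))
Δλ₁ = 2.4263 × 0.4122
Δλ₁ = 1.0002 pm

After first scattering:
λ₁ = 23.2 + 1.0002 = 24.2002 pm

Second scattering at θ₂ = 22°:
Δλ₂ = λ_C(1 - cos(22°))
Δλ₂ = 2.4263 × 0.0728
Δλ₂ = 0.1767 pm

Final wavelength:
λ₂ = 24.2002 + 0.1767 = 24.3768 pm

Total shift: Δλ_total = 1.0002 + 0.1767 = 1.1768 pm

(Intermediate values are shown rounded; full precision is carried through to the final answer.)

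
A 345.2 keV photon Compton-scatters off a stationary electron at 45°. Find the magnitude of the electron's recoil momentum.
1.3256e-22 kg·m/s

The electron is initially at rest, so by conservation of momentum:
p⃗_e = p⃗₀ − p⃗'  (incident photon momentum minus scattered photon momentum)

Photon momentum magnitudes (p = h/λ = E/c):
λ₀ = hc/E₀ = 3.5917 pm → p₀ = h/λ₀ = 1.8448e-22 kg·m/s
Δλ = λ_C(1 − cos 45°) = 0.7106 pm
λ' = 4.3023 pm → p' = h/λ' = 1.5401e-22 kg·m/s

The scattered photon makes angle θ = 45° with the incident direction, so by the law of cosines:
|p⃗_e|² = p₀² + p'² − 2p₀p'cos θ
|p⃗_e|² = (1.8448e-22)² + (1.5401e-22)² − 2·1.8448e-22·1.5401e-22·cos(45°)
|p⃗_e| = 1.3256e-22 kg·m/s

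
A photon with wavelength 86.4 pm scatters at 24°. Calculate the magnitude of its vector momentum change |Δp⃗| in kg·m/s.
3.1852e-24 kg·m/s

Photon momentum magnitude is p = h/λ.

Initial momentum:
p₀ = h/λ = 6.6261e-34/8.6400e-11 = 7.6691e-24 kg·m/s

After scattering:
λ' = λ + Δλ = 86.4 + 0.2098 = 86.6098 pm
p' = h/λ' = 6.6261e-34/8.6610e-11 = 7.6505e-24 kg·m/s

Momentum is a vector; the scattered photon's direction makes angle θ = 24° with the incident direction. The magnitude of the vector change Δp⃗ = p⃗₀ − p⃗' is found from the law of cosines:
|Δp⃗|² = p₀² + p'² − 2p₀p'cos θ
|Δp⃗|² = (7.6691e-24)² + (7.6505e-24)² − 2·7.6691e-24·7.6505e-24·cos(24°)
|Δp⃗| = 3.1852e-24 kg·m/s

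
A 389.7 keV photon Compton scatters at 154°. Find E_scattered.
159.1869 keV

First convert energy to wavelength:
λ = hc/E, with hc ≈ 1239.842 keV·pm (i.e. 1239.842 eV·nm)

For E = 389.7 keV = 389700 eV:
λ = 1239.842 keV·pm / 389.7 keV
λ = 3.1815 pm

Calculate the Compton shift:
Δλ = λ_C(1 - cos(154°)) = 2.4263 × 1.8988
Δλ = 4.6071 pm

Final wavelength:
λ' = 3.1815 + 4.6071 = 7.7886 pm

Final energy:
E' = hc/λ' = 1239.842 / 7.7886 = 159.1869 keV

(Intermediate values are shown rounded; full precision is carried through to the final answer.)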